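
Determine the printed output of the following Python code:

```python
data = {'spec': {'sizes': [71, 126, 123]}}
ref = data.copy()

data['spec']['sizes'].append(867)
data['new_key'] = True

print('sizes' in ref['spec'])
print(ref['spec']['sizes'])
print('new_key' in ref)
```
True
[71, 126, 123, 867]
False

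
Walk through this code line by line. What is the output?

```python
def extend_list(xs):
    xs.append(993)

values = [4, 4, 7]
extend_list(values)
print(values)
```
[4, 4, 7, 993]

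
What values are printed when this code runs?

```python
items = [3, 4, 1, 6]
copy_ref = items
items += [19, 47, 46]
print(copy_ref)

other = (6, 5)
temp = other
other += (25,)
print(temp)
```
[3, 4, 1, 6, 19, 47, 46]
(6, 5)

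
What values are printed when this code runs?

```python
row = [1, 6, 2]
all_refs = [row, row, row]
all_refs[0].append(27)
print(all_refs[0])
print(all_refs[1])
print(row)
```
[1, 6, 2, 27]
[1, 6, 2, 27]
[1, 6, 2, 27]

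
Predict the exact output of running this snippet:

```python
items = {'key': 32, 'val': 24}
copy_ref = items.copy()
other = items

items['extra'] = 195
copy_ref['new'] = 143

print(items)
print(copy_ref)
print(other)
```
{'key': 32, 'val': 24, 'extra': 195}
{'key': 32, 'val': 24, 'new': 143}
{'key': 32, 'val': 24, 'extra': 195}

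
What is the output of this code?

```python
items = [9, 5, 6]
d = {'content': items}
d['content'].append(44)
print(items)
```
[9, 5, 6, 44]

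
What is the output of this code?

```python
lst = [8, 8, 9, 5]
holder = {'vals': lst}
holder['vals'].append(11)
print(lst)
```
[8, 8, 9, 5, 11]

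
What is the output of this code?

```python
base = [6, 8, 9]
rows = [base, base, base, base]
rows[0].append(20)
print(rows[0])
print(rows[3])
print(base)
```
[6, 8, 9, 20]
[6, 8, 9, 20]
[6, 8, 9, 20]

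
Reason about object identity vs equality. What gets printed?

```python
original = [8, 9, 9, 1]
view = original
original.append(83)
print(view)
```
[8, 9, 9, 1, 83]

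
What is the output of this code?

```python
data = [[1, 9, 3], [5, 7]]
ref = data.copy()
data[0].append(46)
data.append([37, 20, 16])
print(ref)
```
[[1, 9, 3, 46], [5, 7]]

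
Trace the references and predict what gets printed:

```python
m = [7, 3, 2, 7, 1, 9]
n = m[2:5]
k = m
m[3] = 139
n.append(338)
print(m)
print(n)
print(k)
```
[7, 3, 2, 139, 1, 9]
[2, 7, 1, 338]
[7, 3, 2, 139, 1, 9]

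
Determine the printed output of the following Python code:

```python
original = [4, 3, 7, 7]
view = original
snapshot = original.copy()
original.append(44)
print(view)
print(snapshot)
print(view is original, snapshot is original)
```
[4, 3, 7, 7, 44]
[4, 3, 7, 7]
True False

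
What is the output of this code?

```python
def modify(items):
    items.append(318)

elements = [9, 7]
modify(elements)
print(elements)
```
[9, 7, 318]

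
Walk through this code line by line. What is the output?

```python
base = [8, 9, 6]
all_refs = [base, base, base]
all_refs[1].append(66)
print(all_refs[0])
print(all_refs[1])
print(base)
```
[8, 9, 6, 66]
[8, 9, 6, 66]
[8, 9, 6, 66]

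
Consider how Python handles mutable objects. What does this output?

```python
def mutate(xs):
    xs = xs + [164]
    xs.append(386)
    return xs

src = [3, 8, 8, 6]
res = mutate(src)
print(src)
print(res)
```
[3, 8, 8, 6]
[3, 8, 8, 6, 164, 386]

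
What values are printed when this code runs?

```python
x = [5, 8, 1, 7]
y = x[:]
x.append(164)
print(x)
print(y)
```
[5, 8, 1, 7, 164]
[5, 8, 1, 7]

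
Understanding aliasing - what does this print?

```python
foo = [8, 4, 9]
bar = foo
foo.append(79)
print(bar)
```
[8, 4, 9, 79]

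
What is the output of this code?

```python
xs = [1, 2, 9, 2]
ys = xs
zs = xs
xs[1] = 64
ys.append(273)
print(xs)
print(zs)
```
[1, 64, 9, 2, 273]
[1, 64, 9, 2, 273]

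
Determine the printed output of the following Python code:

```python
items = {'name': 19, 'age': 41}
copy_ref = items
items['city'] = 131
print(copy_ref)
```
{'name': 19, 'age': 41, 'city': 131}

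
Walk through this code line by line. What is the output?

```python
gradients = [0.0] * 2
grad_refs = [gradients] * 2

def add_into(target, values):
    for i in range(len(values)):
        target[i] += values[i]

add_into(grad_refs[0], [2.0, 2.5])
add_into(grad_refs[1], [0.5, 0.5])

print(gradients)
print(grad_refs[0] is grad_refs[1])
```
[2.5, 3.0]
True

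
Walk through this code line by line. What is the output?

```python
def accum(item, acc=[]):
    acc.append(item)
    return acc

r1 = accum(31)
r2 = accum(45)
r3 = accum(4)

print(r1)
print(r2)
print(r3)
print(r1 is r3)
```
[31, 45, 4]
[31, 45, 4]
[31, 45, 4]
True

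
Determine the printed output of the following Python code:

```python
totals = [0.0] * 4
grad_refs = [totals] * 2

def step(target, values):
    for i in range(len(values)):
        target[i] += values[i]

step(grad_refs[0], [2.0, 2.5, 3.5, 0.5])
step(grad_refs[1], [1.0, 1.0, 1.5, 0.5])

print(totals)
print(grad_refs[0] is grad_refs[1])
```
[3.0, 3.5, 5.0, 1.0]
True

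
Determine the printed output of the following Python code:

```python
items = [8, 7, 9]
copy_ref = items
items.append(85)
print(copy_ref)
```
[8, 7, 9, 85]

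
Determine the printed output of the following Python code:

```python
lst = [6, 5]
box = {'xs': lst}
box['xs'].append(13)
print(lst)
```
[6, 5, 13]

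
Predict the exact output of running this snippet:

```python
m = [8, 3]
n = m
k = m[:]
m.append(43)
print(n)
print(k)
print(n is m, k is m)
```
[8, 3, 43]
[8, 3]
True False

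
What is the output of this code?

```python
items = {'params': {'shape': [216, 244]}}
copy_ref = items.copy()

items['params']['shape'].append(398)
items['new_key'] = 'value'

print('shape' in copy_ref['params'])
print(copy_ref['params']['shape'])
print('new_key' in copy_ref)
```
True
[216, 244, 398]
False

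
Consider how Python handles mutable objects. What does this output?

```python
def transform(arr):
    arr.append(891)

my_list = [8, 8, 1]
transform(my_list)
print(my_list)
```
[8, 8, 1, 891]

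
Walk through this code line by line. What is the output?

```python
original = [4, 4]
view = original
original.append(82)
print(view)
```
[4, 4, 82]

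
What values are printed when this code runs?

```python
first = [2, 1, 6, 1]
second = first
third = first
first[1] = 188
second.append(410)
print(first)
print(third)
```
[2, 188, 6, 1, 410]
[2, 188, 6, 1, 410]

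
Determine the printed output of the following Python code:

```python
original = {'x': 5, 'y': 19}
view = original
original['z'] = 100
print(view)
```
{'x': 5, 'y': 19, 'z': 100}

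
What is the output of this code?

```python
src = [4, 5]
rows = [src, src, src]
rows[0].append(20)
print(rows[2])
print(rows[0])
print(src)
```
[4, 5, 20]
[4, 5, 20]
[4, 5, 20]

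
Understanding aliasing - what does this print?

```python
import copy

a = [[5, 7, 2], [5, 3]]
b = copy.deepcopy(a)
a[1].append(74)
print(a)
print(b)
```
[[5, 7, 2], [5, 3, 74]]
[[5, 7, 2], [5, 3]]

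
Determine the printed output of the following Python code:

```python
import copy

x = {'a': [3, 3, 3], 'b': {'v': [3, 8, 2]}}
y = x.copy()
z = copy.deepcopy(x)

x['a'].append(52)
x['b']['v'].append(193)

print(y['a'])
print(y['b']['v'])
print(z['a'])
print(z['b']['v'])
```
[3, 3, 3, 52]
[3, 8, 2, 193]
[3, 3, 3]
[3, 8, 2]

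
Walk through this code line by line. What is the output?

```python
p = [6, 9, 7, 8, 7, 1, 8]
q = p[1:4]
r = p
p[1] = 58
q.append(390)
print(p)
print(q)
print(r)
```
[6, 58, 7, 8, 7, 1, 8]
[9, 7, 8, 390]
[6, 58, 7, 8, 7, 1, 8]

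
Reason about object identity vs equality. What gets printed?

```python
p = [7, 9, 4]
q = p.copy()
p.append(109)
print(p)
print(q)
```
[7, 9, 4, 109]
[7, 9, 4]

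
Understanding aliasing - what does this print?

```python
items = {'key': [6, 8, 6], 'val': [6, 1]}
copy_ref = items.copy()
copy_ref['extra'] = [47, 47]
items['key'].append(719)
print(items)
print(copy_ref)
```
{'key': [6, 8, 6, 719], 'val': [6, 1]}
{'key': [6, 8, 6, 719], 'val': [6, 1], 'extra': [47, 47]}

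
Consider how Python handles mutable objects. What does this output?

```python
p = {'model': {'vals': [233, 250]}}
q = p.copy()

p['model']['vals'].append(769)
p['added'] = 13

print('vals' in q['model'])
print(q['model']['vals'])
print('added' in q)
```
True
[233, 250, 769]
False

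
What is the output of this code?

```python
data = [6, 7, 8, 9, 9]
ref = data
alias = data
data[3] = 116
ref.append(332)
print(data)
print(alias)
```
[6, 7, 8, 116, 9, 332]
[6, 7, 8, 116, 9, 332]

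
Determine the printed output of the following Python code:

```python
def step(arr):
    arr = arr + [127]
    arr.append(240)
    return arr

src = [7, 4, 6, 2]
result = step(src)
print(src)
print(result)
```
[7, 4, 6, 2]
[7, 4, 6, 2, 127, 240]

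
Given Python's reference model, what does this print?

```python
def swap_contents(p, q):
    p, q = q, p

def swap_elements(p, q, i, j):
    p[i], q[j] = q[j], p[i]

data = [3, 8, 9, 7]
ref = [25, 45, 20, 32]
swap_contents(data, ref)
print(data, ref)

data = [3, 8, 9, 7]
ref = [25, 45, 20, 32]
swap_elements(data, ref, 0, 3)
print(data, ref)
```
[3, 8, 9, 7] [25, 45, 20, 32]
[32, 8, 9, 7] [25, 45, 20, 3]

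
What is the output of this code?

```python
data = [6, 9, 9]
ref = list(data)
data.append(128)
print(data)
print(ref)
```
[6, 9, 9, 128]
[6, 9, 9]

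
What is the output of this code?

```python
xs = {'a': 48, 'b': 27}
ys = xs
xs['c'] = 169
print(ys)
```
{'a': 48, 'b': 27, 'c': 169}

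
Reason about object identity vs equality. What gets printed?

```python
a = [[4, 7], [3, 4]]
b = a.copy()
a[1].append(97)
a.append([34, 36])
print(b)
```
[[4, 7], [3, 4, 97]]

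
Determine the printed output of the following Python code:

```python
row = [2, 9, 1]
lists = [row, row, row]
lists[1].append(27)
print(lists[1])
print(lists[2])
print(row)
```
[2, 9, 1, 27]
[2, 9, 1, 27]
[2, 9, 1, 27]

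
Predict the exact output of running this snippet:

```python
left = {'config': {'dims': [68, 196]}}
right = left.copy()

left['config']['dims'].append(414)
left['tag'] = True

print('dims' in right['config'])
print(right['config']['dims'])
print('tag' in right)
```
True
[68, 196, 414]
False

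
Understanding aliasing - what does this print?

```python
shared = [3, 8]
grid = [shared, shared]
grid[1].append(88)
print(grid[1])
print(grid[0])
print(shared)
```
[3, 8, 88]
[3, 8, 88]
[3, 8, 88]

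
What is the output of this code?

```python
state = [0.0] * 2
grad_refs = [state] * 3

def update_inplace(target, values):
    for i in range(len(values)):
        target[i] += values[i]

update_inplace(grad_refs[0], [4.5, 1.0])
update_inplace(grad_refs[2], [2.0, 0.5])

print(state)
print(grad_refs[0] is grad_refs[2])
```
[6.5, 1.5]
True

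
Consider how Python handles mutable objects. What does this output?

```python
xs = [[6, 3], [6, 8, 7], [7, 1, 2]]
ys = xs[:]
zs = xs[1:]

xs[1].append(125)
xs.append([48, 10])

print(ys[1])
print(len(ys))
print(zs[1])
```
[6, 8, 7, 125]
3
[7, 1, 2]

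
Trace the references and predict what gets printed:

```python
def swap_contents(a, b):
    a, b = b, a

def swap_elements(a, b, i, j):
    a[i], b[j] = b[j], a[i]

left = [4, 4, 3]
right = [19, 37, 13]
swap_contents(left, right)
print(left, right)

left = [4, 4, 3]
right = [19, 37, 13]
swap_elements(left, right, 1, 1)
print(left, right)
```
[4, 4, 3] [19, 37, 13]
[4, 37, 3] [19, 4, 13]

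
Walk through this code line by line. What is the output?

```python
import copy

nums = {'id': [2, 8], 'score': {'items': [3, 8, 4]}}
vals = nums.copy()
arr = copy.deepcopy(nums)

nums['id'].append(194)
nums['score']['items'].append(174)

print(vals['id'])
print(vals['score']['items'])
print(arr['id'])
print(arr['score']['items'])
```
[2, 8, 194]
[3, 8, 4, 174]
[2, 8]
[3, 8, 4]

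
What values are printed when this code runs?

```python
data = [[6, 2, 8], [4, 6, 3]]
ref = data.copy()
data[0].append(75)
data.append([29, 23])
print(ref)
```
[[6, 2, 8, 75], [4, 6, 3]]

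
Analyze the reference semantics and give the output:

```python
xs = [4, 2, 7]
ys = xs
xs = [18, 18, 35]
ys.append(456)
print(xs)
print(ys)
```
[18, 18, 35]
[4, 2, 7, 456]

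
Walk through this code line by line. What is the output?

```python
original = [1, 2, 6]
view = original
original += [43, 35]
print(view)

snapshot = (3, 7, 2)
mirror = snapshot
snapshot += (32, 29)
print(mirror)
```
[1, 2, 6, 43, 35]
(3, 7, 2)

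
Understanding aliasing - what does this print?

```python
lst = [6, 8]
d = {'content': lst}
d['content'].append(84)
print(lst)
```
[6, 8, 84]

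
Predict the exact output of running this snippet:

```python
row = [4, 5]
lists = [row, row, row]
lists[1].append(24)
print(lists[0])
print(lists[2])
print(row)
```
[4, 5, 24]
[4, 5, 24]
[4, 5, 24]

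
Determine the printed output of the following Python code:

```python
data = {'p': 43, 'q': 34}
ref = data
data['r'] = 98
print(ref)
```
{'p': 43, 'q': 34, 'r': 98}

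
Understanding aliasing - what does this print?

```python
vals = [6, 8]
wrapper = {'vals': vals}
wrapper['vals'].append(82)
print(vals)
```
[6, 8, 82]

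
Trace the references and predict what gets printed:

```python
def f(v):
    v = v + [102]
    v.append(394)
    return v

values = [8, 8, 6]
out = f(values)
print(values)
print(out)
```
[8, 8, 6]
[8, 8, 6, 102, 394]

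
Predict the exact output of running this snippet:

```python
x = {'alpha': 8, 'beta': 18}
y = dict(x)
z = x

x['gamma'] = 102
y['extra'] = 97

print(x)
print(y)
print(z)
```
{'alpha': 8, 'beta': 18, 'gamma': 102}
{'alpha': 8, 'beta': 18, 'extra': 97}
{'alpha': 8, 'beta': 18, 'gamma': 102}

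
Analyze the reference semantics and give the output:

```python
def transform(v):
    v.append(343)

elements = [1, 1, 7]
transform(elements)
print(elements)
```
[1, 1, 7, 343]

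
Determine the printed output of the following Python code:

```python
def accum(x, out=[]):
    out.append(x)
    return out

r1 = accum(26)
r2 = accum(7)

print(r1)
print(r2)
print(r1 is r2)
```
[26, 7]
[26, 7]
True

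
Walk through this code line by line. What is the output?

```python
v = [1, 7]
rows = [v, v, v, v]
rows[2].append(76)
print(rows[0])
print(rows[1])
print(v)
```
[1, 7, 76]
[1, 7, 76]
[1, 7, 76]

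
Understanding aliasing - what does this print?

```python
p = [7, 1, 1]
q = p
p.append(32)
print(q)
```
[7, 1, 1, 32]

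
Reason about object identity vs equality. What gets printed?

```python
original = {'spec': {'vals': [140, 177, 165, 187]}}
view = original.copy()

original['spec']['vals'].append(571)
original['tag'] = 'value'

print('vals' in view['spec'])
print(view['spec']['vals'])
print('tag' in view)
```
True
[140, 177, 165, 187, 571]
False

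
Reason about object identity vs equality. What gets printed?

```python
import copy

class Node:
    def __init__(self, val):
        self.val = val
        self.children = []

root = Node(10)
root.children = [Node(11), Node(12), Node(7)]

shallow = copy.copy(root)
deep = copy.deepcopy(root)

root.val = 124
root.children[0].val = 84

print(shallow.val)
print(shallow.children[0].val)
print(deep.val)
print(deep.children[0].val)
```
10
84
10
11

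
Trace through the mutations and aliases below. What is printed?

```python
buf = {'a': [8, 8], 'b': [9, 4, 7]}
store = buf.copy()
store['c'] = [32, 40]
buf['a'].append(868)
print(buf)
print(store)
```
{'a': [8, 8, 868], 'b': [9, 4, 7]}
{'a': [8, 8, 868], 'b': [9, 4, 7], 'c': [32, 40]}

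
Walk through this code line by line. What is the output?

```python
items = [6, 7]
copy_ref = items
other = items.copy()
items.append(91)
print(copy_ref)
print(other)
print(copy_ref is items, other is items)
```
[6, 7, 91]
[6, 7]
True False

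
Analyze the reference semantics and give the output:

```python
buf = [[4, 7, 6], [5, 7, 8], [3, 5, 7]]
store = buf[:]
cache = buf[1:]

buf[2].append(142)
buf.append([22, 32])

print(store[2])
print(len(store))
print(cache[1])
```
[3, 5, 7, 142]
3
[3, 5, 7, 142]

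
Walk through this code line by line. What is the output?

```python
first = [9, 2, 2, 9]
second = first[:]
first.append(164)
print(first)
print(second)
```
[9, 2, 2, 9, 164]
[9, 2, 2, 9]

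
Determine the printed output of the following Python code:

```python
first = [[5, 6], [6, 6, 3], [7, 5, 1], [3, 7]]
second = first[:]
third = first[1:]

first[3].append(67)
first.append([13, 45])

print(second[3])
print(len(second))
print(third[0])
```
[3, 7, 67]
4
[6, 6, 3]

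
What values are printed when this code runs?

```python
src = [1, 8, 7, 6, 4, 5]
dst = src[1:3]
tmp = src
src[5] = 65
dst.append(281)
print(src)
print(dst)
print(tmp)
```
[1, 8, 7, 6, 4, 65]
[8, 7, 281]
[1, 8, 7, 6, 4, 65]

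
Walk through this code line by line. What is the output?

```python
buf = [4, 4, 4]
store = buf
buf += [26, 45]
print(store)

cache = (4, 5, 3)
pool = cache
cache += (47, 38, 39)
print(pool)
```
[4, 4, 4, 26, 45]
(4, 5, 3)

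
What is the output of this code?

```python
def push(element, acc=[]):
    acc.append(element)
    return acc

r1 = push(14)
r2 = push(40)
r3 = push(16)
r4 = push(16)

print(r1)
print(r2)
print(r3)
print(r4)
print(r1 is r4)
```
[14, 40, 16, 16]
[14, 40, 16, 16]
[14, 40, 16, 16]
[14, 40, 16, 16]
True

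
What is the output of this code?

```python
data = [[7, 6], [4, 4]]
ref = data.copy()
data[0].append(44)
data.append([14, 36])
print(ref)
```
[[7, 6, 44], [4, 4]]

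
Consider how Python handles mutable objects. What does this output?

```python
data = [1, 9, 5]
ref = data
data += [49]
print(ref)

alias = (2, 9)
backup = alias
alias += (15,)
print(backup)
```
[1, 9, 5, 49]
(2, 9)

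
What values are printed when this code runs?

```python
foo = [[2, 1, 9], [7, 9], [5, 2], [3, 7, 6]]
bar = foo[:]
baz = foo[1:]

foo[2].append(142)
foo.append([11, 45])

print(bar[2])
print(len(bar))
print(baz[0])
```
[5, 2, 142]
4
[7, 9]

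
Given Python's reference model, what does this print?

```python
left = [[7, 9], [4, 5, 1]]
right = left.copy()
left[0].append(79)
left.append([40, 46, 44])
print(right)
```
[[7, 9, 79], [4, 5, 1]]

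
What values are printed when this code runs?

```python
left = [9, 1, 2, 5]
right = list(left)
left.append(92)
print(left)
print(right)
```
[9, 1, 2, 5, 92]
[9, 1, 2, 5]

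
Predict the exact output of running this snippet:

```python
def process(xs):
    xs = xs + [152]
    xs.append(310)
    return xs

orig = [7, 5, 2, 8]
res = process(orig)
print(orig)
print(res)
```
[7, 5, 2, 8]
[7, 5, 2, 8, 152, 310]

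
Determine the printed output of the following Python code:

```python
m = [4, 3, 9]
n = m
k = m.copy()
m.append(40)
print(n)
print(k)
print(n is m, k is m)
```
[4, 3, 9, 40]
[4, 3, 9]
True False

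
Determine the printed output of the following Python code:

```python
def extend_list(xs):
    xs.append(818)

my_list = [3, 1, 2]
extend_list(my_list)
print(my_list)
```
[3, 1, 2, 818]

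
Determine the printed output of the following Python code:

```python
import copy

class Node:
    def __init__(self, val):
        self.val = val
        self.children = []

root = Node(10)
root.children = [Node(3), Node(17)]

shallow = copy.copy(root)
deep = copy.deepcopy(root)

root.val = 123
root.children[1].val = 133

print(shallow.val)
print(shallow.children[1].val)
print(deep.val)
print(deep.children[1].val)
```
10
133
10
17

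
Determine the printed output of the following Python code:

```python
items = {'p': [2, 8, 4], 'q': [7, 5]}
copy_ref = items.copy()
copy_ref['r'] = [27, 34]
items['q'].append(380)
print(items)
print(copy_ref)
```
{'p': [2, 8, 4], 'q': [7, 5, 380]}
{'p': [2, 8, 4], 'q': [7, 5, 380], 'r': [27, 34]}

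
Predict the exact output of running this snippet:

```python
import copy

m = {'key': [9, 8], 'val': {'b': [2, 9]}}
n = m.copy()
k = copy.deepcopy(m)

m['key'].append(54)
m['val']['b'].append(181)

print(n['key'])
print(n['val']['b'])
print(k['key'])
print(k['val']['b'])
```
[9, 8, 54]
[2, 9, 181]
[9, 8]
[2, 9]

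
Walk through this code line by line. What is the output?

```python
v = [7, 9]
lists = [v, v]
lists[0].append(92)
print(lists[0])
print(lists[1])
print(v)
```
[7, 9, 92]
[7, 9, 92]
[7, 9, 92]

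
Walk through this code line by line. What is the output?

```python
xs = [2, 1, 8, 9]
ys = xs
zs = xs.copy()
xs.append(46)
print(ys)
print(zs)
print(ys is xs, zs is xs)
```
[2, 1, 8, 9, 46]
[2, 1, 8, 9]
True False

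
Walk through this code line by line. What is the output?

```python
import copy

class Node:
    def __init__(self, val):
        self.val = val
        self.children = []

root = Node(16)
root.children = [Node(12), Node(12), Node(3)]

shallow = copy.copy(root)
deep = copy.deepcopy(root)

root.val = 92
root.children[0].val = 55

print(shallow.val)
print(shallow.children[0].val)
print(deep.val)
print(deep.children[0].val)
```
16
55
16
12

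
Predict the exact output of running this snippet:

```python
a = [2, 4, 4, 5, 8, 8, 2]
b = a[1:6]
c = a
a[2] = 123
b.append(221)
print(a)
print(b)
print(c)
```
[2, 4, 123, 5, 8, 8, 2]
[4, 4, 5, 8, 8, 221]
[2, 4, 123, 5, 8, 8, 2]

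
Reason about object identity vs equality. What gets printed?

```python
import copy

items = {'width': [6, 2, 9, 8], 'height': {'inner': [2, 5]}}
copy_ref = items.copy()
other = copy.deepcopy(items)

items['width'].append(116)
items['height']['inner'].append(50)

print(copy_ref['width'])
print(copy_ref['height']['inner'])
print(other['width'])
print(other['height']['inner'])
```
[6, 2, 9, 8, 116]
[2, 5, 50]
[6, 2, 9, 8]
[2, 5]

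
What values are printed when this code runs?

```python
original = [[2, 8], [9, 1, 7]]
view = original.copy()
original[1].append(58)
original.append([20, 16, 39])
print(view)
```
[[2, 8], [9, 1, 7, 58]]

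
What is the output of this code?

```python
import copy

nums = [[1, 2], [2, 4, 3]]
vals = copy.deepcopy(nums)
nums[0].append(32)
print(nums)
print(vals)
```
[[1, 2, 32], [2, 4, 3]]
[[1, 2], [2, 4, 3]]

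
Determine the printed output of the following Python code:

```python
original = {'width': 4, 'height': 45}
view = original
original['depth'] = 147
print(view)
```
{'width': 4, 'height': 45, 'depth': 147}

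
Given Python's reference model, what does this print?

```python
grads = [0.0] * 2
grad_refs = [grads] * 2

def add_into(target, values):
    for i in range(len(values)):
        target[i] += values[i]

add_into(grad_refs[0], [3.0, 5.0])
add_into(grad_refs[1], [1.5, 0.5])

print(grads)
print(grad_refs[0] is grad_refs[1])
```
[4.5, 5.5]
True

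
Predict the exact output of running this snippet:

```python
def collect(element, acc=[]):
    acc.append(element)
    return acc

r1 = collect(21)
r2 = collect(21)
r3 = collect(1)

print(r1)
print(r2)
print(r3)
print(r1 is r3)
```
[21, 21, 1]
[21, 21, 1]
[21, 21, 1]
True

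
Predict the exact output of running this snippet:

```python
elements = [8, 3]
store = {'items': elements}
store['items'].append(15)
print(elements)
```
[8, 3, 15]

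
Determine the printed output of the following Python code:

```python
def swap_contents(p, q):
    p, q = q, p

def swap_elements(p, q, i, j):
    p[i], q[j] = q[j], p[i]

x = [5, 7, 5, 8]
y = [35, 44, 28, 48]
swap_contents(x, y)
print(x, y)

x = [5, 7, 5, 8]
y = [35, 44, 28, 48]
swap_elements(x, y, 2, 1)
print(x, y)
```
[5, 7, 5, 8] [35, 44, 28, 48]
[5, 7, 44, 8] [35, 5, 28, 48]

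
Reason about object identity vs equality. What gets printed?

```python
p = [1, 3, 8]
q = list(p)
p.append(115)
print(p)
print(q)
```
[1, 3, 8, 115]
[1, 3, 8]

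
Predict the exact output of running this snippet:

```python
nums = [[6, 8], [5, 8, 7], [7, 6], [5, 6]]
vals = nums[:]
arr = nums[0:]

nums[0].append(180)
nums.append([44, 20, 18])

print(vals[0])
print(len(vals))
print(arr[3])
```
[6, 8, 180]
4
[5, 6]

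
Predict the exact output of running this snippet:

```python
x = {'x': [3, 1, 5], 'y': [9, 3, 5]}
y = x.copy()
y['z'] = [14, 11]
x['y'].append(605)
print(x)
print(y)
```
{'x': [3, 1, 5], 'y': [9, 3, 5, 605]}
{'x': [3, 1, 5], 'y': [9, 3, 5, 605], 'z': [14, 11]}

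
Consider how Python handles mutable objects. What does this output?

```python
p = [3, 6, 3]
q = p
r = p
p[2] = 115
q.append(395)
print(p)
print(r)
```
[3, 6, 115, 395]
[3, 6, 115, 395]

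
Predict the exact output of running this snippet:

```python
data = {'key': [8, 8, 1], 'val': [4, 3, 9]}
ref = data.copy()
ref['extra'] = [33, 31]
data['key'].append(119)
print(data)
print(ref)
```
{'key': [8, 8, 1, 119], 'val': [4, 3, 9]}
{'key': [8, 8, 1, 119], 'val': [4, 3, 9], 'extra': [33, 31]}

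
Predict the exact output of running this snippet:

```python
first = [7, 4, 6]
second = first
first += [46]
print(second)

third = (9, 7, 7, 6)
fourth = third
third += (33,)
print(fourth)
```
[7, 4, 6, 46]
(9, 7, 7, 6)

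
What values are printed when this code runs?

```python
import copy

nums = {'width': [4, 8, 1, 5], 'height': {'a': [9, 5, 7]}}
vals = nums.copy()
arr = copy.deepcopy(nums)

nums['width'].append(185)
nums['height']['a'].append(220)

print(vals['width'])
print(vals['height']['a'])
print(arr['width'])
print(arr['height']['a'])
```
[4, 8, 1, 5, 185]
[9, 5, 7, 220]
[4, 8, 1, 5]
[9, 5, 7]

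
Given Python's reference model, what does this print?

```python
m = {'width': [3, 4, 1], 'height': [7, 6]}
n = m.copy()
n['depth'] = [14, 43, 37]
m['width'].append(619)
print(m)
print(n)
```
{'width': [3, 4, 1, 619], 'height': [7, 6]}
{'width': [3, 4, 1, 619], 'height': [7, 6], 'depth': [14, 43, 37]}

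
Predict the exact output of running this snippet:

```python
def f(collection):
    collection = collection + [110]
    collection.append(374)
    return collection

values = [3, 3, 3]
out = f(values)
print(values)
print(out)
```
[3, 3, 3]
[3, 3, 3, 110, 374]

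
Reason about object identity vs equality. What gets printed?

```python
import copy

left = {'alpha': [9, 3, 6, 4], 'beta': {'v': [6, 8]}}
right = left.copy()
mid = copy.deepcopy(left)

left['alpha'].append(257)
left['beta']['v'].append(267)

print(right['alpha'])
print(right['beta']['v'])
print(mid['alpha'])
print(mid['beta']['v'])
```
[9, 3, 6, 4, 257]
[6, 8, 267]
[9, 3, 6, 4]
[6, 8]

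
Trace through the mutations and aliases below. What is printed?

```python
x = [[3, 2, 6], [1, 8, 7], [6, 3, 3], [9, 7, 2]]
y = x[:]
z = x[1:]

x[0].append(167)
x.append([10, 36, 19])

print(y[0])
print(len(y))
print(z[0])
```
[3, 2, 6, 167]
4
[1, 8, 7]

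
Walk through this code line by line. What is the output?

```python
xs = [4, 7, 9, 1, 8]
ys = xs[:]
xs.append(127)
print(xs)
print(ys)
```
[4, 7, 9, 1, 8, 127]
[4, 7, 9, 1, 8]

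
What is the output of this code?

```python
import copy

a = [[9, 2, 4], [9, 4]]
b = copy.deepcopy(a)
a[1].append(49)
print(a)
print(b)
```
[[9, 2, 4], [9, 4, 49]]
[[9, 2, 4], [9, 4]]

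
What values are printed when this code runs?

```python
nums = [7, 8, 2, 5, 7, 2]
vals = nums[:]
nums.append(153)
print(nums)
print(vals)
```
[7, 8, 2, 5, 7, 2, 153]
[7, 8, 2, 5, 7, 2]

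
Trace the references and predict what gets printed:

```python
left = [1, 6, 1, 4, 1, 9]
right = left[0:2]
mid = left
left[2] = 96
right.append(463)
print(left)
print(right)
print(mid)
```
[1, 6, 96, 4, 1, 9]
[1, 6, 463]
[1, 6, 96, 4, 1, 9]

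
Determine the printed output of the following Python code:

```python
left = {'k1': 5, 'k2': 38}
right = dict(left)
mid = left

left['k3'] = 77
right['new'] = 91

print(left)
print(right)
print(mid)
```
{'k1': 5, 'k2': 38, 'k3': 77}
{'k1': 5, 'k2': 38, 'new': 91}
{'k1': 5, 'k2': 38, 'k3': 77}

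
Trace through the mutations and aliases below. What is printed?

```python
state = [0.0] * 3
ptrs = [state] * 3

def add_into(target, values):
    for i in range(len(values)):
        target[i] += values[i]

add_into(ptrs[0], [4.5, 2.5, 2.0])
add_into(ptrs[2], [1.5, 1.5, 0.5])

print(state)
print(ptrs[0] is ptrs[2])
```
[6.0, 4.0, 2.5]
True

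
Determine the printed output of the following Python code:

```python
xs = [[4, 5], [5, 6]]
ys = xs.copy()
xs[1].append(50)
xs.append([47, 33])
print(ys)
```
[[4, 5], [5, 6, 50]]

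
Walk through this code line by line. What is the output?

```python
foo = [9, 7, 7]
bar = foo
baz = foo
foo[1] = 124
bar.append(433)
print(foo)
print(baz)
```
[9, 124, 7, 433]
[9, 124, 7, 433]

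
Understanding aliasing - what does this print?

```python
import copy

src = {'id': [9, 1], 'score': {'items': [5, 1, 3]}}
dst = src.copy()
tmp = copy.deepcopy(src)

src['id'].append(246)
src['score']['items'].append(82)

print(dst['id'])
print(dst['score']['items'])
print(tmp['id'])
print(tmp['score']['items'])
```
[9, 1, 246]
[5, 1, 3, 82]
[9, 1]
[5, 1, 3]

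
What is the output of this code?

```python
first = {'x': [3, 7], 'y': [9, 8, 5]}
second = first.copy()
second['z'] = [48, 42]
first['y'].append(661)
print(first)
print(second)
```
{'x': [3, 7], 'y': [9, 8, 5, 661]}
{'x': [3, 7], 'y': [9, 8, 5, 661], 'z': [48, 42]}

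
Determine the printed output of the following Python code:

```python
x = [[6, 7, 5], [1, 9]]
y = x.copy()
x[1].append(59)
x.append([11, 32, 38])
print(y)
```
[[6, 7, 5], [1, 9, 59]]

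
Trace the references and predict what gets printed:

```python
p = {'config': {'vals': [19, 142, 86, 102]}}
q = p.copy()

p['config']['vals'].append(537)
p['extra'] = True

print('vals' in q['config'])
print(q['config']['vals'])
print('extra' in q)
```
True
[19, 142, 86, 102, 537]
False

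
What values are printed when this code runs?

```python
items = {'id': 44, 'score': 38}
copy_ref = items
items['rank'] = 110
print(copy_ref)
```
{'id': 44, 'score': 38, 'rank': 110}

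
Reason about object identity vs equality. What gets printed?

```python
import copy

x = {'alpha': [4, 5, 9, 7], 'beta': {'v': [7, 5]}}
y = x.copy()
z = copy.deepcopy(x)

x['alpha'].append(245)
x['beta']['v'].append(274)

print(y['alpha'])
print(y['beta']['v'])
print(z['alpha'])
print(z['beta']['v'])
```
[4, 5, 9, 7, 245]
[7, 5, 274]
[4, 5, 9, 7]
[7, 5]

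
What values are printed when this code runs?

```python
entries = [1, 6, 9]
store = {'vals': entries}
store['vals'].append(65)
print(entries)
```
[1, 6, 9, 65]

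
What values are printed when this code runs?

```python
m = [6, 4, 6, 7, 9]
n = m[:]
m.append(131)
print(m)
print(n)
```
[6, 4, 6, 7, 9, 131]
[6, 4, 6, 7, 9]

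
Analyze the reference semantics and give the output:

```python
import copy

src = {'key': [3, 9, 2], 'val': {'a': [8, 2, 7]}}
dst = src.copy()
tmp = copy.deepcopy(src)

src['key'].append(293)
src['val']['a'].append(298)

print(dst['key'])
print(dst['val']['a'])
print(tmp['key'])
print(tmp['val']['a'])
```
[3, 9, 2, 293]
[8, 2, 7, 298]
[3, 9, 2]
[8, 2, 7]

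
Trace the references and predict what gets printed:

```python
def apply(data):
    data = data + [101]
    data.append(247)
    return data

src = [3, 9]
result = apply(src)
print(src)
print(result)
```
[3, 9]
[3, 9, 101, 247]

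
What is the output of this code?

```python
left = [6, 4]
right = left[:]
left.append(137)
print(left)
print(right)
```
[6, 4, 137]
[6, 4]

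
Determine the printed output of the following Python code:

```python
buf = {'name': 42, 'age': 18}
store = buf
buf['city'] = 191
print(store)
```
{'name': 42, 'age': 18, 'city': 191}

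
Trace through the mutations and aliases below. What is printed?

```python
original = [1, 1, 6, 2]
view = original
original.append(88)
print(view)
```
[1, 1, 6, 2, 88]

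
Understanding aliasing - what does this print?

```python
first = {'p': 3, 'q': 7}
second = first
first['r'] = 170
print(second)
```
{'p': 3, 'q': 7, 'r': 170}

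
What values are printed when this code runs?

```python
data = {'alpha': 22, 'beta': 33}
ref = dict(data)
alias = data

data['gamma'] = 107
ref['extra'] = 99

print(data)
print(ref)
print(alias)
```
{'alpha': 22, 'beta': 33, 'gamma': 107}
{'alpha': 22, 'beta': 33, 'extra': 99}
{'alpha': 22, 'beta': 33, 'gamma': 107}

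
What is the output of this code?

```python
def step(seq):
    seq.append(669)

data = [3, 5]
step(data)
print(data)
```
[3, 5, 669]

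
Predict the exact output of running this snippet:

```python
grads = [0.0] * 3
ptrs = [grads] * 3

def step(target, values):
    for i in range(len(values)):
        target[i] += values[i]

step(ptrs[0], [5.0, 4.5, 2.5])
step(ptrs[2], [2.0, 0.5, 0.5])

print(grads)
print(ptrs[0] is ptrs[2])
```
[7.0, 5.0, 3.0]
True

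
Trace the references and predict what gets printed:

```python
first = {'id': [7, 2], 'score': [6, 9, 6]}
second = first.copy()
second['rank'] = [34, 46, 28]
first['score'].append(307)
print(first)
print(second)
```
{'id': [7, 2], 'score': [6, 9, 6, 307]}
{'id': [7, 2], 'score': [6, 9, 6, 307], 'rank': [34, 46, 28]}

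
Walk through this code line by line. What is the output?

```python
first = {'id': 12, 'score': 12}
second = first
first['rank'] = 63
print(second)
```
{'id': 12, 'score': 12, 'rank': 63}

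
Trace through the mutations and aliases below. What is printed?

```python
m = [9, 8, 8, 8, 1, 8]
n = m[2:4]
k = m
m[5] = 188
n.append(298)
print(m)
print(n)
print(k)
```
[9, 8, 8, 8, 1, 188]
[8, 8, 298]
[9, 8, 8, 8, 1, 188]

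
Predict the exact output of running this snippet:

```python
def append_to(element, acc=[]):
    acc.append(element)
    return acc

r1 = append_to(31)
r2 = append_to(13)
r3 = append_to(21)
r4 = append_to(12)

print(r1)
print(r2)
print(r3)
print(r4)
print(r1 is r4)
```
[31, 13, 21, 12]
[31, 13, 21, 12]
[31, 13, 21, 12]
[31, 13, 21, 12]
True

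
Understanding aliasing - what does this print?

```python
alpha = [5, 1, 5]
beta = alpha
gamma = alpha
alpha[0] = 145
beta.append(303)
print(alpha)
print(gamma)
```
[145, 1, 5, 303]
[145, 1, 5, 303]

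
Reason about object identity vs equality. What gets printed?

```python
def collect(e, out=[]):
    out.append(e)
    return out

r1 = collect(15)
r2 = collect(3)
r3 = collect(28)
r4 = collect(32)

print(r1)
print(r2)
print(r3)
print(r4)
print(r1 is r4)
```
[15, 3, 28, 32]
[15, 3, 28, 32]
[15, 3, 28, 32]
[15, 3, 28, 32]
True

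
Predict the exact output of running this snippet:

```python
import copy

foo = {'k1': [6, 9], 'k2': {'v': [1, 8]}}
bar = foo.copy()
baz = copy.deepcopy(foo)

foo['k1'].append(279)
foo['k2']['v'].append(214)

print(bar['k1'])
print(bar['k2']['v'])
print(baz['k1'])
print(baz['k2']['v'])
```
[6, 9, 279]
[1, 8, 214]
[6, 9]
[1, 8]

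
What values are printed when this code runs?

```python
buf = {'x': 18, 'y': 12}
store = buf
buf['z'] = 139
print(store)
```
{'x': 18, 'y': 12, 'z': 139}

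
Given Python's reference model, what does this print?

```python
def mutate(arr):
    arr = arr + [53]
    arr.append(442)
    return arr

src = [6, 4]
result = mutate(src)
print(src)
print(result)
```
[6, 4]
[6, 4, 53, 442]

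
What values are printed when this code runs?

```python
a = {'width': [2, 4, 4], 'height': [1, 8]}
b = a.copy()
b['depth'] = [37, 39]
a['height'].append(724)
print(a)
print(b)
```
{'width': [2, 4, 4], 'height': [1, 8, 724]}
{'width': [2, 4, 4], 'height': [1, 8, 724], 'depth': [37, 39]}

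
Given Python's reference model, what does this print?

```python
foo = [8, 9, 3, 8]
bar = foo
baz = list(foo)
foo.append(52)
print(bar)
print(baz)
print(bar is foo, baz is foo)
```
[8, 9, 3, 8, 52]
[8, 9, 3, 8]
True False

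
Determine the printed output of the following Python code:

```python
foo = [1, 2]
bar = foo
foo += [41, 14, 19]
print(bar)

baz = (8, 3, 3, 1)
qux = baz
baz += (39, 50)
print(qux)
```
[1, 2, 41, 14, 19]
(8, 3, 3, 1)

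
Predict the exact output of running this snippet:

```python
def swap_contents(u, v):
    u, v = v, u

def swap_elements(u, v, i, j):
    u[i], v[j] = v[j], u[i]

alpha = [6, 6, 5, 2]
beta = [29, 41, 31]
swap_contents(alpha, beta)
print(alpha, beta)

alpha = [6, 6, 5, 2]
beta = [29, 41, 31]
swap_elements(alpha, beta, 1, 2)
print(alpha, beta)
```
[6, 6, 5, 2] [29, 41, 31]
[6, 31, 5, 2] [29, 41, 6]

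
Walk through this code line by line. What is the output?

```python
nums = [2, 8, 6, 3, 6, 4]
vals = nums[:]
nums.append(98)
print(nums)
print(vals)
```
[2, 8, 6, 3, 6, 4, 98]
[2, 8, 6, 3, 6, 4]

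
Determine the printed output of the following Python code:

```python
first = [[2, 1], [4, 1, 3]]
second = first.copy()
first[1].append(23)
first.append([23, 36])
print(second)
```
[[2, 1], [4, 1, 3, 23]]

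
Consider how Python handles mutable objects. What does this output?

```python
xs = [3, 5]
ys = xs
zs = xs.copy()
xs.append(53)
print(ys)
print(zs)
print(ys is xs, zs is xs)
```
[3, 5, 53]
[3, 5]
True False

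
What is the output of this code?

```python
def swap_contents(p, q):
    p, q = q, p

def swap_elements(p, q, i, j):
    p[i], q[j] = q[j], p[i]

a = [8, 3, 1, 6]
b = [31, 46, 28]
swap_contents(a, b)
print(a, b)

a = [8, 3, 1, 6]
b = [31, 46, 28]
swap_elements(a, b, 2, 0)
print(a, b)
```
[8, 3, 1, 6] [31, 46, 28]
[8, 3, 31, 6] [1, 46, 28]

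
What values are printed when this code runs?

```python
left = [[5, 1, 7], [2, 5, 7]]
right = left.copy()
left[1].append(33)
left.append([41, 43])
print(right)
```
[[5, 1, 7], [2, 5, 7, 33]]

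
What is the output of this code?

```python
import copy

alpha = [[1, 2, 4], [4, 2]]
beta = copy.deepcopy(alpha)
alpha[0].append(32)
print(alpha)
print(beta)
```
[[1, 2, 4, 32], [4, 2]]
[[1, 2, 4], [4, 2]]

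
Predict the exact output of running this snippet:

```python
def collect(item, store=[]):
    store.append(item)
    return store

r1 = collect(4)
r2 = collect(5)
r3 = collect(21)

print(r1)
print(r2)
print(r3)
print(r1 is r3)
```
[4, 5, 21]
[4, 5, 21]
[4, 5, 21]
True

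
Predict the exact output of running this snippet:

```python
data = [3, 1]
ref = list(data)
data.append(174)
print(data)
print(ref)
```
[3, 1, 174]
[3, 1]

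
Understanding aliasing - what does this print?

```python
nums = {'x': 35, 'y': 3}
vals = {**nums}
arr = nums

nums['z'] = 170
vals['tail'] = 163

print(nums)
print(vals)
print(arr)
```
{'x': 35, 'y': 3, 'z': 170}
{'x': 35, 'y': 3, 'tail': 163}
{'x': 35, 'y': 3, 'z': 170}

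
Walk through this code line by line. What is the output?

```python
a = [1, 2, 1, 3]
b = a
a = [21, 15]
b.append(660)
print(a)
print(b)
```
[21, 15]
[1, 2, 1, 3, 660]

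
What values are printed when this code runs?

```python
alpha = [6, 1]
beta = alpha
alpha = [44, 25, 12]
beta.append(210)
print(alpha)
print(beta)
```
[44, 25, 12]
[6, 1, 210]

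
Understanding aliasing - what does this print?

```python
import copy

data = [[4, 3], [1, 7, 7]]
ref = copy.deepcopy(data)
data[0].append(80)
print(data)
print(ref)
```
[[4, 3, 80], [1, 7, 7]]
[[4, 3], [1, 7, 7]]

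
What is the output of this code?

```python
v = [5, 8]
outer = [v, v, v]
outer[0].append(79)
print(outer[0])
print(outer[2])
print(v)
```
[5, 8, 79]
[5, 8, 79]
[5, 8, 79]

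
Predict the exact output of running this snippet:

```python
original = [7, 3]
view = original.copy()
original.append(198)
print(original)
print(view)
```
[7, 3, 198]
[7, 3]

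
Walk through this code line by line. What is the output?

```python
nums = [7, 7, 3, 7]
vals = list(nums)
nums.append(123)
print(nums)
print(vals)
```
[7, 7, 3, 7, 123]
[7, 7, 3, 7]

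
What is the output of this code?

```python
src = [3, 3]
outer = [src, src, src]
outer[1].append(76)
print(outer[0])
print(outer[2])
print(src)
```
[3, 3, 76]
[3, 3, 76]
[3, 3, 76]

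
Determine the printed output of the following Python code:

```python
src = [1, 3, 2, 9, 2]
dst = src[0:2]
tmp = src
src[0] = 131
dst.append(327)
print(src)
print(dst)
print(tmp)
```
[131, 3, 2, 9, 2]
[1, 3, 327]
[131, 3, 2, 9, 2]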